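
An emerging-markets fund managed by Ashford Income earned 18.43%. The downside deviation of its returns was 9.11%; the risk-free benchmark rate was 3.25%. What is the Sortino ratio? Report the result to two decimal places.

1.67

Sortino = (Rp − Rf) / σd = (18.43% − 3.25%) / 9.11% = 15.18% / 9.11% = 1.6663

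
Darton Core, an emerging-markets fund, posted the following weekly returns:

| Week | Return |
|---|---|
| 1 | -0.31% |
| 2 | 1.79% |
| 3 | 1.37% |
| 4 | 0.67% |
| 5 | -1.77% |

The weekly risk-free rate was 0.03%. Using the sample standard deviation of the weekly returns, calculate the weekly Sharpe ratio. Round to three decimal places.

0.224

μ = (-0.31 + 1.79 + 1.37 + 0.67 − 1.77) / 5 = 1.750 / 5 = 0.3500%
Σ(r − μ)² = 8.1464; sample σ = √(8.1464/4) = 1.4271%
Sharpe = (μ − rf) / σ = (0.3500 − 0.03) / 1.4271 = 0.3200 / 1.4271 = 0.2242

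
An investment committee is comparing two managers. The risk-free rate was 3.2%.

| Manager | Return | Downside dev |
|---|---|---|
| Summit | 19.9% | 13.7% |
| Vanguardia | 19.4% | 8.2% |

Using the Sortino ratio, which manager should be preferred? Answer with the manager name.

Vanguardia

Summit: Sortino ratio = (19.9% − 3.2%) / 13.7% = 1.219
Vanguardia: Sortino ratio = (19.4% − 3.2%) / 8.2% = 1.976
Highest: Vanguardia (1.976).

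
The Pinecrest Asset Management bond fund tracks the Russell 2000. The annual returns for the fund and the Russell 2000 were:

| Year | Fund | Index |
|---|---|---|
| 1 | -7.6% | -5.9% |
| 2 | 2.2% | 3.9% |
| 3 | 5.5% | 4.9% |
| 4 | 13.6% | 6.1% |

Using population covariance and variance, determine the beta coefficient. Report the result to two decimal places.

r̄p = 3.4250%,  r̄m = 2.2500%
Cov = Σ(rp − r̄p)(rm − r̄m) / 4 = 33.1263
Var(rm) = Σ(rm − r̄m)² / 4 = 22.7475
β = Cov / Var = 33.1263 / 22.7475 = 1.4563

1.46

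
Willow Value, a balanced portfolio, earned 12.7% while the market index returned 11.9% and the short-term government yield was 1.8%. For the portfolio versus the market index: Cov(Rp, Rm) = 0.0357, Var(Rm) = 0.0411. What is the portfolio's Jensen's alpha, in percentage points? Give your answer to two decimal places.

β = Cov / Var = 0.0357 / 0.0411 = 0.8686
E[R] = Rf + β(Rm − Rf) = 1.8% + 0.8686 × (11.9% − 1.8%) = 10.5729%
α = Rp − E[R] = 12.7% − 10.5729% = 2.1271

2.13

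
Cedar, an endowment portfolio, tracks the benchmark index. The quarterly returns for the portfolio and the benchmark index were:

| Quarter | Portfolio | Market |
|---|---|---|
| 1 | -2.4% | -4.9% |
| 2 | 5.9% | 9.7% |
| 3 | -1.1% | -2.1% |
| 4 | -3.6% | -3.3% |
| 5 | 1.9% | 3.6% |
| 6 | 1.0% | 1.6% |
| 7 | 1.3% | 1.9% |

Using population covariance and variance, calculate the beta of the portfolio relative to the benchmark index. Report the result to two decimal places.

r̄p = 0.4286%,  r̄m = 0.9286%
Cov = Σ(rp − r̄p)(rm − r̄m) / 7 = 13.0435
Var(rm) = Σ(rm − r̄m)² / 7 = 20.9278
β = Cov / Var = 13.0435 / 20.9278 = 0.6233

0.62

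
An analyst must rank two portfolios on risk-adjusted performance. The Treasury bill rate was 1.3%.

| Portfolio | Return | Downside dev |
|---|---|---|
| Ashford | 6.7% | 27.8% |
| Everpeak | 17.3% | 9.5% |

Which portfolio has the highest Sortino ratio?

Ashford: Sortino ratio = (6.7% − 1.3%) / 27.8% = 0.194
Everpeak: Sortino ratio = (17.3% − 1.3%) / 9.5% = 1.684
Highest: Everpeak (1.684).

Everpeak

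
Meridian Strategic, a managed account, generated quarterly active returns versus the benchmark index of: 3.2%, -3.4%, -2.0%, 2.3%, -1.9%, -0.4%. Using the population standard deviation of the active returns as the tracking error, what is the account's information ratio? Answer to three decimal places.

-0.154

r̄ = (3.2 − 3.4 − 2 + 2.3 − 1.9 − 0.4) / 6 = -2.20 / 6 = -0.3667%
Σ(r − r̄)² = 34.0533; population σ = √(34.0533/6) = 2.3823%
IR = r̄ / tracking error = -0.3667 / 2.3823 = -0.1539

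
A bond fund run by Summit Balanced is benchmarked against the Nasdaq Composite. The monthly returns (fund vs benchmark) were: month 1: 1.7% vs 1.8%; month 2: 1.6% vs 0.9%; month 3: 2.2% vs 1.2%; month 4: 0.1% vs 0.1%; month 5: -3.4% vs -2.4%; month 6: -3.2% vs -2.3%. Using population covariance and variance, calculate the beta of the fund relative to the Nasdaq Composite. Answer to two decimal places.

1.37

r̄p = -0.1667%,  r̄m = -0.1167%
Cov = Σ(rp − r̄p)(rm − r̄m) / 6 = 3.7589
Var(rm) = Σ(rm − r̄m)² / 6 = 2.7447
β = Cov / Var = 3.7589 / 2.7447 = 1.3695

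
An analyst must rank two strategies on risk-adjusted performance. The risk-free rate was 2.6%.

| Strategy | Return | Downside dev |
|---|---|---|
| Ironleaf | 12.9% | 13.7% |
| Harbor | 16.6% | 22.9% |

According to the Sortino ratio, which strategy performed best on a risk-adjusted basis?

Ironleaf: Sortino ratio = (12.9% − 2.6%) / 13.7% = 0.752
Harbor: Sortino ratio = (16.6% − 2.6%) / 22.9% = 0.611
Highest: Ironleaf (0.752).

Ironleaf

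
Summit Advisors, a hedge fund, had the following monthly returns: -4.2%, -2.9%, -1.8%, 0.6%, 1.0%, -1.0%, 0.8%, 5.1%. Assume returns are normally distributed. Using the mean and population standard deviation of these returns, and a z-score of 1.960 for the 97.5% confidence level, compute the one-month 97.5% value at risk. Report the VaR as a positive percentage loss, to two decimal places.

5.56

r̄ = (-4.2 − 2.9 − 1.8 + 0.6 + 1 − 1 + 0.8 + 5.1) / 8 = -2.40 / 8 = -0.3000%
Σ(r − r̄)² = (-4.2 − (-0.3000))² + (-2.9 − (-0.3000))² + (-1.8 − (-0.3000))² + … = 57.5800
population σ = √(57.5800 / 8) = √7.1975 = 2.6828%
VaR = −(r̄ − z·σ) = −(-0.3000 − 1.960 × 2.6828) = −(-5.5583) = 5.5583%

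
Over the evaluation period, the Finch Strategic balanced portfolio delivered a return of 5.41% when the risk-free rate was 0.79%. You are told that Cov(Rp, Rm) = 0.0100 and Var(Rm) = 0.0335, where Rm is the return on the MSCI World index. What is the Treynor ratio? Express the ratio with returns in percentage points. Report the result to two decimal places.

β = Cov / Var = 0.0100 / 0.0335 = 0.2985
Treynor = (Rp − Rf) / β = (5.41% − 0.79%) / 0.2985 = 4.62 / 0.2985 = 15.4774

15.48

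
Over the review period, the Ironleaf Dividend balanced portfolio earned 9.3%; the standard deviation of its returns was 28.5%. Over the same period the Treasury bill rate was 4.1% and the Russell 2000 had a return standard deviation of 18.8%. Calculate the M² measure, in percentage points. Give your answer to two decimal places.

Sharpe = (Rp − Rf) / σp = (9.3% − 4.1%) / 28.5% = 0.1825
M² = Rf + Sharpe × σm = 4.1% + 0.1825 × 18.8% = 7.5310%

7.53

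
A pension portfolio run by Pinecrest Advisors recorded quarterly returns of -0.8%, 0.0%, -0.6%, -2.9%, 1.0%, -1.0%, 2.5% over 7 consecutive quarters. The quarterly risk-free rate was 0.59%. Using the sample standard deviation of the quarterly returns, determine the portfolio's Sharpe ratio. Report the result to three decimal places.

Mean return μ = -1.80 / 7 = -0.2571%
Sample σ = √[Σ(r − μ)² / 6] = √[17.1971 / 6] = √2.8662 = 1.6930%
Sharpe = (μ − rf) / σ = (-0.2571 − 0.59) / 1.6930 = -0.8471 / 1.6930 = -0.5004

-0.500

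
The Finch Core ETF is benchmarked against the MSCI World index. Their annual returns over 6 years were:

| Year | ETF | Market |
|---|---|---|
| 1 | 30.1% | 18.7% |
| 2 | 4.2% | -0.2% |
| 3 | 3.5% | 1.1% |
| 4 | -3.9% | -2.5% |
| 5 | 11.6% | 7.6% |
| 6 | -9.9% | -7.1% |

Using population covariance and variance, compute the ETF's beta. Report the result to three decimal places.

1.522

r̄p = 5.9333%,  r̄m = 2.9333%
Cov = Σ(rp − r̄p)(rm − r̄m) / 6 = 104.9422
Var(rm) = Σ(rm − r̄m)² / 6 = 68.9556
β = Cov / Var = 104.9422 / 68.9556 = 1.5219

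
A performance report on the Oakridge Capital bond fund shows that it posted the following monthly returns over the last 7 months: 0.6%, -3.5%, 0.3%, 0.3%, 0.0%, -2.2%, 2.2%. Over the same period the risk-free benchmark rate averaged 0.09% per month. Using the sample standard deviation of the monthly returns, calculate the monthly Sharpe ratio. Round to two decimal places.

-0.22

r̄ = (0.6 − 3.5 + 0.3 + 0.3 + 0 − 2.2 + 2.2) / 7 = -0.3286%
Sample σ = √[Σ(r − r̄)² / 6] = √[21.7143 / 6] = √3.6191 = 1.9024%
Sharpe = (r̄ − rf) / σ = (-0.3286 − 0.09) / 1.9024 = -0.4186 / 1.9024 = -0.2200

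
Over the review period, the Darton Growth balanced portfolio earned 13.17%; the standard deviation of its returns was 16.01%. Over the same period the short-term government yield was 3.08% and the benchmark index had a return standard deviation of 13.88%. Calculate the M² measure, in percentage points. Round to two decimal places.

11.83

Sharpe = (Rp − Rf) / σp = (13.17% − 3.08%) / 16.01% = 0.6302
M² = Rf + Sharpe × σm = 3.08% + 0.6302 × 13.88% = 11.8272%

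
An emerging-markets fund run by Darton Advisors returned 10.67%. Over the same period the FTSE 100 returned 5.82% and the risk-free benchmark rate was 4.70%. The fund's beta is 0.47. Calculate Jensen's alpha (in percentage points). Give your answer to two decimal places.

CAPM expected return = Rf + β(Rm − Rf) = 4.70% + 0.47 × (5.82% − 4.70%) = 4.7 + 0.47 × 1.12 = 5.2264%
Jensen's α = Rp − E[R] = 10.67% − 5.2264% = 5.4436

5.44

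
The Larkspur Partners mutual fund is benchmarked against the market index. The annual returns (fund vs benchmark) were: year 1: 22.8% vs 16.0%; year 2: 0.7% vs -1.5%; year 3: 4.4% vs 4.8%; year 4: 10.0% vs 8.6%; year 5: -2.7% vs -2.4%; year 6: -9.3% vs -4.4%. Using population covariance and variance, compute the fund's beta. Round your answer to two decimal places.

r̄p = 4.3167%,  r̄m = 3.5167%
Cov = Σ(rp − r̄p)(rm − r̄m) / 6 = 71.1981
Var(rm) = Σ(rm − r̄m)² / 6 = 51.0281
β = Cov / Var = 71.1981 / 51.0281 = 1.3953

1.40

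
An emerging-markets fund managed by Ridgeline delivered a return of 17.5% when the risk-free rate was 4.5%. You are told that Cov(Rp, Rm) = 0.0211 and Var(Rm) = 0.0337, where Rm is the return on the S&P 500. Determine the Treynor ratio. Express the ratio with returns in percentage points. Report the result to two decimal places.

β = Cov / Var = 0.0211 / 0.0337 = 0.6261
Treynor = (Rp − Rf) / β = (17.5% − 4.5%) / 0.6261 = 13.00 / 0.6261 = 20.7635

20.76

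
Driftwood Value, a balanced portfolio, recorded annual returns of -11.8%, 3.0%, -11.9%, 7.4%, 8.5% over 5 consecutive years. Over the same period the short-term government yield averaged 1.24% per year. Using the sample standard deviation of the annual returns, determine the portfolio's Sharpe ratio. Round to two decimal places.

-0.22

Mean return r̄ = -4.80 / 5 = -0.9600%
Σ(r − r̄)² = 412.2520; sample σ = √(412.2520/4) = 10.1520%
Sharpe = (r̄ − rf) / σ = (-0.9600 − 1.24) / 10.1520 = -2.2000 / 10.1520 = -0.2167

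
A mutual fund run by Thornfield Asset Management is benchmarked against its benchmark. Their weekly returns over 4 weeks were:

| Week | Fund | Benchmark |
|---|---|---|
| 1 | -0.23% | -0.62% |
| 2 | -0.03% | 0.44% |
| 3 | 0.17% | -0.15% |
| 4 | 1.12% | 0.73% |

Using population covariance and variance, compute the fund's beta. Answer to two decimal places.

0.75

r̄p = 0.2575%,  r̄m = 0.1000%
Cov = Σ(rp − r̄p)(rm − r̄m) / 4 = 0.2046
Var(rm) = Σ(rm − r̄m)² / 4 = 0.2734
β = Cov / Var = 0.2046 / 0.2734 = 0.7484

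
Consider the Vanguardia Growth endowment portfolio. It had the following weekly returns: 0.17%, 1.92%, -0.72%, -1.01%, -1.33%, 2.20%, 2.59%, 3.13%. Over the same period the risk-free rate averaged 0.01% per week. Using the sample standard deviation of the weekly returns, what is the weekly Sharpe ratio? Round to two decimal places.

0.48

Mean return r̄ = 6.950 / 8 = 0.8688%
Σ(r − r̄)² = (0.17 − 0.8688)² + (1.92 − 0.8688)² + (-0.72 − 0.8688)² + … = 22.3299
sample σ = √(22.3299 / 7) = √3.1900 = 1.7861%
Sharpe = (r̄ − rf) / σ = (0.8688 − 0.01) / 1.7861 = 0.8588 / 1.7861 = 0.4808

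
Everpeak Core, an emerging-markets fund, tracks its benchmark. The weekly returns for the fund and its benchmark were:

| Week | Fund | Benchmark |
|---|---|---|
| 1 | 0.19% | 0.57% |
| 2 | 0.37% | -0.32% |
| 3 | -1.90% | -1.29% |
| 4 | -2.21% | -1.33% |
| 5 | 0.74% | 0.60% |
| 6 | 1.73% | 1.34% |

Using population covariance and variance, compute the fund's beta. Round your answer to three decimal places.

r̄p = -0.1800%,  r̄m = -0.0717%
Cov = Σ(rp − r̄p)(rm − r̄m) / 6 = 1.3442
Var(rm) = Σ(rm − r̄m)² / 6 = 0.9975
β = Cov / Var = 1.3442 / 0.9975 = 1.3476

1.348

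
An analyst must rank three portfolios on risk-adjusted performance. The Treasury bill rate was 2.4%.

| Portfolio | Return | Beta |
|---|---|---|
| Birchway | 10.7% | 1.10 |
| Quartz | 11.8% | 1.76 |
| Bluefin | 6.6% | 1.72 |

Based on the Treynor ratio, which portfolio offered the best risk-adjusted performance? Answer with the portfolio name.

Birchway: Treynor = (10.7% − 2.4%) / 1.10 = 7.545
Quartz: Treynor = (11.8% − 2.4%) / 1.76 = 5.341
Bluefin: Treynor = (6.6% − 2.4%) / 1.72 = 2.442
Highest: Birchway (7.545).

Birchway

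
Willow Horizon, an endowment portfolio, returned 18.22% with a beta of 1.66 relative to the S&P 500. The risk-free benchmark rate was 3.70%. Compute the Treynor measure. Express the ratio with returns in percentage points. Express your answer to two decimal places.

Treynor = (Rp − Rf) / β = (18.22% − 3.70%) / 1.66 = 14.52 / 1.66 = 8.7470

8.75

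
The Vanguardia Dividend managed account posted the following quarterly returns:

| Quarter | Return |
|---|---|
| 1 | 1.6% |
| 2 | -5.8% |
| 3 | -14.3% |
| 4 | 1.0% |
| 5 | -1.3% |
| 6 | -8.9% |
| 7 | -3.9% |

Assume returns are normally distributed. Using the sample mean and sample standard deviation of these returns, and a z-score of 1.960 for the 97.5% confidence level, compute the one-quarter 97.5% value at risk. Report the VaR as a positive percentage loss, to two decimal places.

r̄ = (1.6 − 5.8 − 14.3 + 1 − 1.3 − 8.9 − 3.9) / 7 = -4.5143%
Σ(r − r̄)² = 195.1486; sample σ = √(195.1486/6) = 5.7030%
VaR = −(r̄ − z·σ) = −(-4.5143 − 1.960 × 5.7030) = −(-15.6922) = 15.6922%

15.69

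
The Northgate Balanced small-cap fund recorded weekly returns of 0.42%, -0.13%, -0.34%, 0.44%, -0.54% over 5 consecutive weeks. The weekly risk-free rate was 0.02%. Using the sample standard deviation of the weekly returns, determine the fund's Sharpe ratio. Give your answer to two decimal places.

Mean return r̄ = -0.150 / 5 = -0.0300%
Σ(r − r̄)² = (0.42 − (-0.0300))² + (-0.13 − (-0.0300))² + … = 0.7896
sample σ = √(0.7896 / 4) = √0.1974 = 0.4443%
Sharpe = (r̄ − rf) / σ = (-0.0300 − 0.02) / 0.4443 = -0.0500 / 0.4443 = -0.1125

-0.11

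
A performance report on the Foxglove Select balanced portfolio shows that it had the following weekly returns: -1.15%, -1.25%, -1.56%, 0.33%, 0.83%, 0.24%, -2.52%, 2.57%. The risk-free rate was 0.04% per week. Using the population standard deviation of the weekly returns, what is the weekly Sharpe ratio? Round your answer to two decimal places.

r̄ = (-1.15 − 1.25 − 1.56 + 0.33 + 0.83 + 0.24 − 2.52 + 2.57) / 8 = -2.510 / 8 = -0.3138%
Population σ = √[Σ(r − r̄)² / 8] = √[18.3418 / 8] = √2.2927 = 1.5142%
Sharpe = (r̄ − rf) / σ = (-0.3138 − 0.04) / 1.5142 = -0.3538 / 1.5142 = -0.2337

-0.23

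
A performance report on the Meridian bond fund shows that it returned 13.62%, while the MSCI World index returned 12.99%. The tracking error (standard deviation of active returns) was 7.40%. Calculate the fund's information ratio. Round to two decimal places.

IR = (Rp − Rb) / TE = (13.62% − 12.99%) / 7.40% = 0.63% / 7.40% = 0.0851

0.09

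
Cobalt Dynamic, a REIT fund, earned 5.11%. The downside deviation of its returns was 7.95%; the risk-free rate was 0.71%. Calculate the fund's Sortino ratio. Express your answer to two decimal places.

0.55

Sortino = (Rp − Rf) / σd = (5.11% − 0.71%) / 7.95% = 4.40% / 7.95% = 0.5535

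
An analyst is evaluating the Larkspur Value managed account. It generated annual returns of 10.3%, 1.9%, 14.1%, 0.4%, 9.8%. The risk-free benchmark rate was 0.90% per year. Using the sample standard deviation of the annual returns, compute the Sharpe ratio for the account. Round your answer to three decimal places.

1.089

r̄ = (10.3 + 1.9 + 14.1 + 0.4 + 9.8) / 5 = 36.50 / 5 = 7.3000%
Σ(r − r̄)² = 138.2600; sample σ = √(138.2600/4) = 5.8792%
Sharpe = (r̄ − rf) / σ = (7.3000 − 0.9) / 5.8792 = 6.4000 / 5.8792 = 1.0886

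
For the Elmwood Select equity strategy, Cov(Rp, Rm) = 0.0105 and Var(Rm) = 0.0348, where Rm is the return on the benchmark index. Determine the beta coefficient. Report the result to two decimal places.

β = Cov(Rp, Rm) / Var(Rm) = 0.0105 / 0.0348 = 0.3017

0.30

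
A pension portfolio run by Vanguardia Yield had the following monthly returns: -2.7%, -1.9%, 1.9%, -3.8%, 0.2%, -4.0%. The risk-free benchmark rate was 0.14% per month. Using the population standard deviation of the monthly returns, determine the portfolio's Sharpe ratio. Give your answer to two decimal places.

Mean return r̄ = -10.30 / 6 = -1.7167%
Σ(r − r̄)² = (-2.7 − (-1.7167))² + (-1.9 − (-1.7167))² + (1.9 − (-1.7167))² + … = 27.3083
population σ = √(27.3083 / 6) = √4.5514 = 2.1334%
Sharpe = (r̄ − rf) / σ = (-1.7167 − 0.14) / 2.1334 = -1.8567 / 2.1334 = -0.8703

-0.87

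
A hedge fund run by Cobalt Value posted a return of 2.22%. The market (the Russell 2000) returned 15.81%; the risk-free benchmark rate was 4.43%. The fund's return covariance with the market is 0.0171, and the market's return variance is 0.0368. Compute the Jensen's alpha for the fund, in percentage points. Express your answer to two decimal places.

β = Cov / Var = 0.0171 / 0.0368 = 0.4647
E[R] = Rf + β(Rm − Rf) = 4.43% + 0.4647 × (15.81% − 4.43%) = 9.7183%
α = Rp − E[R] = 2.22% − 9.7183% = -7.4983

-7.50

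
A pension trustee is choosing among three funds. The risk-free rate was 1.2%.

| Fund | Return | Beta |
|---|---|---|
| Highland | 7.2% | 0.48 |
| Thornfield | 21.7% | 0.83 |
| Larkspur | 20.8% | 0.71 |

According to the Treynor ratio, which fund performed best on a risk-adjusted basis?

Larkspur

Highland: Treynor = (7.2% − 1.2%) / 0.48 = 12.500
Thornfield: Treynor = (21.7% − 1.2%) / 0.83 = 24.699
Larkspur: Treynor = (20.8% − 1.2%) / 0.71 = 27.606
Highest: Larkspur (27.606).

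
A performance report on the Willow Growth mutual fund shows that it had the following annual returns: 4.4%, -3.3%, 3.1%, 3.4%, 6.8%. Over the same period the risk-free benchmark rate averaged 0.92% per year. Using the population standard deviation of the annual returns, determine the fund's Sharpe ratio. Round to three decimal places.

0.585

r̄ = (4.4 − 3.3 + 3.1 + 3.4 + 6.8) / 5 = 2.8800%
Population σ = √[Σ(r − r̄)² / 5] = √[56.1880 / 5] = √11.2376 = 3.3523%
Sharpe = (r̄ − rf) / σ = (2.8800 − 0.92) / 3.3523 = 1.9600 / 3.3523 = 0.5847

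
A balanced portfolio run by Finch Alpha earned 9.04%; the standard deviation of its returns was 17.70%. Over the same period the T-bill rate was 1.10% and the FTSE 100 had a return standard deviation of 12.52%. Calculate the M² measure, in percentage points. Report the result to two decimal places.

Sharpe = (Rp − Rf) / σp = (9.04% − 1.10%) / 17.70% = 0.4486
M² = Rf + Sharpe × σm = 1.10% + 0.4486 × 12.52% = 6.7165%

6.72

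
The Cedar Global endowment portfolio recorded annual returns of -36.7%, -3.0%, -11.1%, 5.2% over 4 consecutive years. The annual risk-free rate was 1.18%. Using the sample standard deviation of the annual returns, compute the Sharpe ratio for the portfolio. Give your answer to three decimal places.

r̄ = (-36.7 − 3 − 11.1 + 5.2) / 4 = -11.4000%
Sample std dev = √[986.3000 / 3] = 18.1319%
Sharpe = (r̄ − rf) / σ = (-11.4000 − 1.18) / 18.1319 = -12.5800 / 18.1319 = -0.6938

-0.694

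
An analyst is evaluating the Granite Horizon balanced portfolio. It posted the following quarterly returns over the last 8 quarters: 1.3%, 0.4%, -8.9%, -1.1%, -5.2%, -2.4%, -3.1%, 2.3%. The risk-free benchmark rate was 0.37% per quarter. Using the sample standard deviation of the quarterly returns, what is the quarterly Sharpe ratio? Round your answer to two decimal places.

r̄ = (1.3 + 0.4 − 8.9 − 1.1 − 5.2 − 2.4 − 3.1 + 2.3) / 8 = -2.0875%
Σ(r − r̄)² = (1.3 − (-2.0875))² + (0.4 − (-2.0875))² + … = 95.1088
σ = √[95.1088 / 7] = 3.6861%
Sharpe = (r̄ − rf) / σ = (-2.0875 − 0.37) / 3.6861 = -2.4575 / 3.6861 = -0.6667

-0.67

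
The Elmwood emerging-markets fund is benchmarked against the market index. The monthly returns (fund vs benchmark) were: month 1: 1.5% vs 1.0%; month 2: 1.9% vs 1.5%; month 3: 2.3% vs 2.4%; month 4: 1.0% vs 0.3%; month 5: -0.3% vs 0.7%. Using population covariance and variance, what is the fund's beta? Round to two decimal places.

r̄p = 1.2800%,  r̄m = 1.1800%
Cov = Σ(rp − r̄p)(rm − r̄m) / 5 = 0.4816
Var(rm) = Σ(rm − r̄m)² / 5 = 0.5256
β = Cov / Var = 0.4816 / 0.5256 = 0.9163

0.92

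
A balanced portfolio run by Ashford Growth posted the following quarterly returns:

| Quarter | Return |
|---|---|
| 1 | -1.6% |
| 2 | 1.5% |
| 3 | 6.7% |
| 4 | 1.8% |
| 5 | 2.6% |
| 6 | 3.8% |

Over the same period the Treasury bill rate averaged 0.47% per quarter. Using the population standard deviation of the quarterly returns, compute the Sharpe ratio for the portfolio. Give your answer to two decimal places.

Mean return μ = 14.80 / 6 = 2.4667%
Σ(r − μ)² = (-1.6 − 2.4667)² + (1.5 − 2.4667)² + … = 37.6333
population σ = √(37.6333 / 6) = √6.2722 = 2.5044%
Sharpe = (μ − rf) / σ = (2.4667 − 0.47) / 2.5044 = 1.9967 / 2.5044 = 0.7973

0.80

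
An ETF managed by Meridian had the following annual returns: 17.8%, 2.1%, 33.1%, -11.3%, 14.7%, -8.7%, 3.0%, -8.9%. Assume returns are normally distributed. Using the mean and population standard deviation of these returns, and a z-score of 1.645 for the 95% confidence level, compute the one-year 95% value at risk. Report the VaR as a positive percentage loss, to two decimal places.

Mean return μ = 41.80 / 8 = 5.2250%
Σ(r − μ)² = (17.8 − 5.2250)² + (2.1 − 5.2250)² + … = 1706.1350
population σ = √(1706.1350 / 8) = √213.2669 = 14.6037%
VaR = −(μ − z·σ) = −(5.2250 − 1.645 × 14.6037) = −(-18.7981) = 18.7981%

18.80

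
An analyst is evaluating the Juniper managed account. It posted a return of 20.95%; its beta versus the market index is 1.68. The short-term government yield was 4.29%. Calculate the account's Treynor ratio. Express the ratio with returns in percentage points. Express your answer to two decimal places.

9.92

Treynor = (Rp − Rf) / β = (20.95% − 4.29%) / 1.68 = 16.66 / 1.68 = 9.9167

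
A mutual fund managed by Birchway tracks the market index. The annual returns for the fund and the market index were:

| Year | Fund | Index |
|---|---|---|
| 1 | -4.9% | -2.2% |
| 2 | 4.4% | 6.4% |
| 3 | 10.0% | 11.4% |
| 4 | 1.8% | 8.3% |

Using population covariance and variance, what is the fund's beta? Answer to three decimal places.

0.985

r̄p = 2.8250%,  r̄m = 5.9750%
Cov = Σ(rp − r̄p)(rm − r̄m) / 4 = 25.0906
Var(rm) = Σ(rm − r̄m)² / 4 = 25.4619
β = Cov / Var = 25.0906 / 25.4619 = 0.9854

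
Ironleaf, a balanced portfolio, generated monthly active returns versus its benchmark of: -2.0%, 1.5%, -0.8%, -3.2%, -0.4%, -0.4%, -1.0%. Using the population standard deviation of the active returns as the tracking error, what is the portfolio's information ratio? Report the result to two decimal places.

-0.67

μ = (-2 + 1.5 − 0.8 − 3.2 − 0.4 − 0.4 − 1) / 7 = -0.9000%
Population σ = √[Σ(r − μ)² / 7] = √[12.7800 / 7] = √1.8257 = 1.3512%
IR = μ / tracking error = -0.9000 / 1.3512 = -0.6661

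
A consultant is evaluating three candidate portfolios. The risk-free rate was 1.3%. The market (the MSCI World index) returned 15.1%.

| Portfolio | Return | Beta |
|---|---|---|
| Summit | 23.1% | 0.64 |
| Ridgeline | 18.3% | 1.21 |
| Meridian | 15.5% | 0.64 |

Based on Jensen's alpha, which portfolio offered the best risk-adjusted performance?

Summit: α = 23.1% − [1.3% + 0.64 × (15.1% − 1.3%)] = 12.968
Ridgeline: α = 18.3% − [1.3% + 1.21 × (15.1% − 1.3%)] = 0.302
Meridian: α = 15.5% − [1.3% + 0.64 × (15.1% − 1.3%)] = 5.368
Highest: Summit (12.968).

Summit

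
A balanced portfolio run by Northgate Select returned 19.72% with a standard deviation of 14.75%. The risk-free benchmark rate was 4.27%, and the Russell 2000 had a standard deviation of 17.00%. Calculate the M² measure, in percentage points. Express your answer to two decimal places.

Sharpe = (Rp − Rf) / σp = (19.72% − 4.27%) / 14.75% = 1.0475
M² = Rf + Sharpe × σm = 4.27% + 1.0475 × 17.00% = 22.0775%

22.08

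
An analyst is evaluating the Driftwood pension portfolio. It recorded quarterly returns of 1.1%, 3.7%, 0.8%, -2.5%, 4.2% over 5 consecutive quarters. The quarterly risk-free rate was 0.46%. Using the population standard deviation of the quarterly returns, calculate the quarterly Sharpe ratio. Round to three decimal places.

0.417

r̄ = (1.1 + 3.7 + 0.8 − 2.5 + 4.2) / 5 = 7.30 / 5 = 1.4600%
Population σ = √[Σ(r − r̄)² / 5] = √[28.7720 / 5] = √5.7544 = 2.3988%
Sharpe = (r̄ − rf) / σ = (1.4600 − 0.46) / 2.3988 = 1.0000 / 2.3988 = 0.4169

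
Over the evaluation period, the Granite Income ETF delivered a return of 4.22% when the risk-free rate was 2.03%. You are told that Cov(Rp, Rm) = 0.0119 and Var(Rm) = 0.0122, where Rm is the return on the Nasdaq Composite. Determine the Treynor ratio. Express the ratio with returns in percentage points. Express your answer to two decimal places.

2.25

β = Cov / Var = 0.0119 / 0.0122 = 0.9754
Treynor = (Rp − Rf) / β = (4.22% − 2.03%) / 0.9754 = 2.19 / 0.9754 = 2.2452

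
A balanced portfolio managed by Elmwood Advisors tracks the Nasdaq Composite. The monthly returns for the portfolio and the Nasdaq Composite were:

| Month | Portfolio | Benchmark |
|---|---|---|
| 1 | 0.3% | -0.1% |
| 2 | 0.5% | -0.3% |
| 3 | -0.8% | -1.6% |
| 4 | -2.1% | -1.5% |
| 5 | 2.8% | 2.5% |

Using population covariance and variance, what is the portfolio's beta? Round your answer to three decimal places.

1.039

r̄p = 0.1400%,  r̄m = -0.2000%
Cov = Σ(rp − r̄p)(rm − r̄m) / 5 = 2.2780
Var(rm) = Σ(rm − r̄m)² / 5 = 2.1920
β = Cov / Var = 2.2780 / 2.1920 = 1.0392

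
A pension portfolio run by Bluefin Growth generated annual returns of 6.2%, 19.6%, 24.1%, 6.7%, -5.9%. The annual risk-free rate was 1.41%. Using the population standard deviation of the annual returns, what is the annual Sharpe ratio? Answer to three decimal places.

Mean return r̄ = 50.70 / 5 = 10.1400%
Σ(r − r̄)² = 569.0120; population σ = √(569.0120/5) = 10.6678%
Sharpe = (r̄ − rf) / σ = (10.1400 − 1.41) / 10.6678 = 8.7300 / 10.6678 = 0.8184

0.818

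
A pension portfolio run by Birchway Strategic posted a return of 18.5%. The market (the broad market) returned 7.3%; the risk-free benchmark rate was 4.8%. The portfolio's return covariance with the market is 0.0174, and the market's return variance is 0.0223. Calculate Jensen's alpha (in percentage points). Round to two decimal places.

11.75

β = Cov / Var = 0.0174 / 0.0223 = 0.7803
E[R] = Rf + β(Rm − Rf) = 4.8% + 0.7803 × (7.3% − 4.8%) = 6.7508%
α = Rp − E[R] = 18.5% − 6.7508% = 11.7492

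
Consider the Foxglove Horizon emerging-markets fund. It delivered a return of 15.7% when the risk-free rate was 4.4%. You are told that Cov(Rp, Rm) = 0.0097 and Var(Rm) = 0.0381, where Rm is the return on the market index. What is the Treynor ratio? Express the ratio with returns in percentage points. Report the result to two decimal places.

β = Cov / Var = 0.0097 / 0.0381 = 0.2546
Treynor = (Rp − Rf) / β = (15.7% − 4.4%) / 0.2546 = 11.30 / 0.2546 = 44.3833

44.38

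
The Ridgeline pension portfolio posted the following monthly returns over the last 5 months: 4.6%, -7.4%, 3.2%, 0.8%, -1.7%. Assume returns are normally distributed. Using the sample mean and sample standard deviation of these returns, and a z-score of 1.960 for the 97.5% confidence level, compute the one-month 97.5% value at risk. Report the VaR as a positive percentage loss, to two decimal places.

9.38

r̄ = (4.6 − 7.4 + 3.2 + 0.8 − 1.7) / 5 = -0.1000%
Σ(r − r̄)² = (4.6 − (-0.1000))² + (-7.4 − (-0.1000))² + (3.2 − (-0.1000))² + … = 89.6400
σ = √[89.6400 / 4] = 4.7339%
VaR = −(r̄ − z·σ) = −(-0.1000 − 1.960 × 4.7339) = −(-9.3784) = 9.3784%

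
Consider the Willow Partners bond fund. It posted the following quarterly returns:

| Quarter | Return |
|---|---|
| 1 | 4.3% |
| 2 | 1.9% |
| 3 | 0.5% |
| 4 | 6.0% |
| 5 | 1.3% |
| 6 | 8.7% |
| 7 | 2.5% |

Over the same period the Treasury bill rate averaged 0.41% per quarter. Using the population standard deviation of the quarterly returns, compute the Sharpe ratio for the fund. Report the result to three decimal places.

Mean return μ = 25.20 / 7 = 3.6000%
Σ(r − μ)² = 51.2600; population σ = √(51.2600/7) = 2.7061%
Sharpe = (μ − rf) / σ = (3.6000 − 0.41) / 2.7061 = 3.1900 / 2.7061 = 1.1788

1.179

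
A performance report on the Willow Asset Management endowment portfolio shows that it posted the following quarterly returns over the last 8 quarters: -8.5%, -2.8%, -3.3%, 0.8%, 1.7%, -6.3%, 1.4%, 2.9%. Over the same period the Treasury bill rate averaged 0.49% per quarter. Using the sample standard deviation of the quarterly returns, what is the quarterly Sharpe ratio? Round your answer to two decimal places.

-0.54

Mean return r̄ = -14.10 / 8 = -1.7625%
Sample σ = √[Σ(r − r̄)² / 7] = √[119.7188 / 7] = √17.1027 = 4.1355%
Sharpe = (r̄ − rf) / σ = (-1.7625 − 0.49) / 4.1355 = -2.2525 / 4.1355 = -0.5447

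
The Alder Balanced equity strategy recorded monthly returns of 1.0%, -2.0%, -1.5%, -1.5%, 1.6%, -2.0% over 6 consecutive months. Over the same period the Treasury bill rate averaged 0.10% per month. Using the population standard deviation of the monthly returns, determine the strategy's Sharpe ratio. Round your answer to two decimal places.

-0.57

r̄ = (1 − 2 − 1.5 − 1.5 + 1.6 − 2) / 6 = -0.7333%
Σ(r − r̄)² = (1 − (-0.7333))² + (-2 − (-0.7333))² + … = 12.8333
population σ = √(12.8333 / 6) = √2.1389 = 1.4625%
Sharpe = (r̄ − rf) / σ = (-0.7333 − 0.1) / 1.4625 = -0.8333 / 1.4625 = -0.5698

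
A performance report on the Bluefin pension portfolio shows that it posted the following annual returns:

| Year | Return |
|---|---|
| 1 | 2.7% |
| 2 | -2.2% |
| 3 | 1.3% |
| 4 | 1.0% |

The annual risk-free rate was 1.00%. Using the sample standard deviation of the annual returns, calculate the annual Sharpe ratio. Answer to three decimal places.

-0.145

Mean return μ = 2.80 / 4 = 0.7000%
Sample std dev = √[12.8600 / 3] = 2.0704%
Sharpe = (μ − rf) / σ = (0.7000 − 1) / 2.0704 = -0.3000 / 2.0704 = -0.1449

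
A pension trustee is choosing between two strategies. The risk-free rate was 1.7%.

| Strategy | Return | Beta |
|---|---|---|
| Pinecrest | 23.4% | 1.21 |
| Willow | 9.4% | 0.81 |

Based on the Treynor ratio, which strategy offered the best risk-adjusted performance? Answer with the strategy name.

Pinecrest

Pinecrest: Treynor = (23.4% − 1.7%) / 1.21 = 17.934
Willow: Treynor = (9.4% − 1.7%) / 0.81 = 9.506
Highest: Pinecrest (17.934).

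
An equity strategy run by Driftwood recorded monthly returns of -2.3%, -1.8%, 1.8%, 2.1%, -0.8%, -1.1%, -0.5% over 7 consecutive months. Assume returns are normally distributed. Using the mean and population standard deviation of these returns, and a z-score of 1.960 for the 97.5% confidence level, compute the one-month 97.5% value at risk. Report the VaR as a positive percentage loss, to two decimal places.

3.45

Mean return r̄ = -2.60 / 7 = -0.3714%
Σ(r − r̄)² = (-2.3 − (-0.3714))² + (-1.8 − (-0.3714))² + (1.8 − (-0.3714))² + … = 17.3143
population σ = √(17.3143 / 7) = √2.4735 = 1.5727%
VaR = −(r̄ − z·σ) = −(-0.3714 − 1.960 × 1.5727) = −(-3.4539) = 3.4539%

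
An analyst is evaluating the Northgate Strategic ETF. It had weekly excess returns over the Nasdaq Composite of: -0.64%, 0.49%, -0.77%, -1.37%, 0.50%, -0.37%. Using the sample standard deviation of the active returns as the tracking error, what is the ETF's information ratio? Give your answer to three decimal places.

Mean return r̄ = -2.160 / 6 = -0.3600%
Sample σ = √[Σ(r − r̄)² / 5] = √[2.7288 / 5] = √0.5458 = 0.7388%
IR = r̄ / tracking error = -0.3600 / 0.7388 = -0.4873

-0.487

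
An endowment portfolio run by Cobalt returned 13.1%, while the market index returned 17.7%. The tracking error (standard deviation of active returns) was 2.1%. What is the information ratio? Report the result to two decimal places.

IR = (Rp − Rb) / TE = (13.1% − 17.7%) / 2.1% = -4.60% / 2.1% = -2.1905

-2.19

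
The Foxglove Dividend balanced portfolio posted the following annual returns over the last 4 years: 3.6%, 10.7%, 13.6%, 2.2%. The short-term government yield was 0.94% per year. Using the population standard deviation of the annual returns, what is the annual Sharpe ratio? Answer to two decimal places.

1.38

Mean return r̄ = 30.10 / 4 = 7.5250%
Σ(r − r̄)² = (3.6 − 7.5250)² + (10.7 − 7.5250)² + (13.6 − 7.5250)² + … = 90.7475
σ = √[90.7475 / 4] = 4.7631%
Sharpe = (r̄ − rf) / σ = (7.5250 − 0.94) / 4.7631 = 6.5850 / 4.7631 = 1.3825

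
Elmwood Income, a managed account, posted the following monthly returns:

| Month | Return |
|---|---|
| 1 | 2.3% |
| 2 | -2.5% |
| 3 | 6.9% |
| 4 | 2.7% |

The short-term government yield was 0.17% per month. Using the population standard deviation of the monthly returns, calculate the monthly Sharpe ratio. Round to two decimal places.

0.65

μ = (2.3 − 2.5 + 6.9 + 2.7) / 4 = 2.3500%
Σ(r − μ)² = 44.3500; population σ = √(44.3500/4) = 3.3298%
Sharpe = (μ − rf) / σ = (2.3500 − 0.17) / 3.3298 = 2.1800 / 3.3298 = 0.6547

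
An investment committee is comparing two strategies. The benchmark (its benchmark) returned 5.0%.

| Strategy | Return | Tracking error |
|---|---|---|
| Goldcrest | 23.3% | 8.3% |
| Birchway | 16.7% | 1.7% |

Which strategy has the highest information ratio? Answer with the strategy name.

Goldcrest: IR = (23.3% − 5.0%) / 8.3% = 2.205
Birchway: IR = (16.7% − 5.0%) / 1.7% = 6.882
Highest: Birchway (6.882).

Birchway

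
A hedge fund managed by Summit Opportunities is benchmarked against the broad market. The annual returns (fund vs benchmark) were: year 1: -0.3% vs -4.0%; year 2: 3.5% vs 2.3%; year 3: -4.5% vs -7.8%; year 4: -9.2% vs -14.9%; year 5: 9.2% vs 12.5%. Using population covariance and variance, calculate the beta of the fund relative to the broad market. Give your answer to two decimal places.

r̄p = -0.2600%,  r̄m = -2.3800%
Cov = Σ(rp − r̄p)(rm − r̄m) / 5 = 58.6672
Var(rm) = Σ(rm − r̄m)² / 5 = 86.4136
β = Cov / Var = 58.6672 / 86.4136 = 0.6789

0.68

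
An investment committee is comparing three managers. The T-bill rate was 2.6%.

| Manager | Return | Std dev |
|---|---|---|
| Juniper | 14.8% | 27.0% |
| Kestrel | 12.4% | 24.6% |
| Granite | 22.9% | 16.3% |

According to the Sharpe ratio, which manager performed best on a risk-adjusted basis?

Juniper: Sharpe ratio = (14.8% − 2.6%) / 27.0% = 0.452
Kestrel: Sharpe ratio = (12.4% − 2.6%) / 24.6% = 0.398
Granite: Sharpe ratio = (22.9% − 2.6%) / 16.3% = 1.245
Highest: Granite (1.245).

Granite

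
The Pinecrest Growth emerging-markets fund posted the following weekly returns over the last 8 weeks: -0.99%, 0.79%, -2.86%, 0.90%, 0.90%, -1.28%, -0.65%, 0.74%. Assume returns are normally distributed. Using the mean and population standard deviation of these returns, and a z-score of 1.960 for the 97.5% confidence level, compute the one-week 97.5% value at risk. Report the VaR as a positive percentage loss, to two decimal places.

2.83

μ = (-0.99 + 0.79 − 2.86 + 0.9 + 0.9 − 1.28 − 0.65 + 0.74) / 8 = -0.3063%
Σ(r − μ)² = (-0.99 − (-0.3063))² + (0.79 − (-0.3063))² + (-2.86 − (-0.3063))² + … = 13.2620
population σ = √(13.2620 / 8) = √1.6578 = 1.2876%
VaR = −(μ − z·σ) = −(-0.3063 − 1.960 × 1.2876) = −(-2.8300) = 2.8300%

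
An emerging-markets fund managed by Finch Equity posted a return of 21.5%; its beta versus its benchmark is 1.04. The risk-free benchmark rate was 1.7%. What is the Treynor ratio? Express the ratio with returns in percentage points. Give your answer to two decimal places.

Treynor = (Rp − Rf) / β = (21.5% − 1.7%) / 1.04 = 19.80 / 1.04 = 19.0385

19.04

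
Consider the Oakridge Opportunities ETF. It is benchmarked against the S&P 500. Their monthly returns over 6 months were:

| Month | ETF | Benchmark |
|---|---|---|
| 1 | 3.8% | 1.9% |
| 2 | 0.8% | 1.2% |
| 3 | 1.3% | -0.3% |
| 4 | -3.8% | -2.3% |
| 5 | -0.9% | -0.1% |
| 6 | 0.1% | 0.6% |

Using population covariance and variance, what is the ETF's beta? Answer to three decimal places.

r̄p = 0.2167%,  r̄m = 0.1667%
Cov = Σ(rp − r̄p)(rm − r̄m) / 6 = 2.7439
Var(rm) = Σ(rm − r̄m)² / 6 = 1.7722
β = Cov / Var = 2.7439 / 1.7722 = 1.5483

1.548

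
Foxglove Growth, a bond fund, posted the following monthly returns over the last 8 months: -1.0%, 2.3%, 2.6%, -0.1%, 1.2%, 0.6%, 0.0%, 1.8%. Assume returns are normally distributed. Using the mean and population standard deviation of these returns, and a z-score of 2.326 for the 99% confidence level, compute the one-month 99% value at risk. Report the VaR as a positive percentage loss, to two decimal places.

1.83

Mean return μ = 7.40 / 8 = 0.9250%
Σ(r − μ)² = 11.2550; population σ = √(11.2550/8) = 1.1861%
VaR = −(μ − z·σ) = −(0.9250 − 2.326 × 1.1861) = −(-1.8339) = 1.8339%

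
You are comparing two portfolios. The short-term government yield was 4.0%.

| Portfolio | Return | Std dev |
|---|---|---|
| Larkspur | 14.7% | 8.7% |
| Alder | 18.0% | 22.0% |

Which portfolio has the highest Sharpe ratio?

Larkspur

Larkspur: Sharpe ratio = (14.7% − 4.0%) / 8.7% = 1.230
Alder: Sharpe ratio = (18.0% − 4.0%) / 22.0% = 0.636
Highest: Larkspur (1.230).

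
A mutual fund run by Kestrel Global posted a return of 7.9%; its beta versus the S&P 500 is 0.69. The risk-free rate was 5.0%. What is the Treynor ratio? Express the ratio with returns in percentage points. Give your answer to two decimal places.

4.20

Treynor = (Rp − Rf) / β = (7.9% − 5.0%) / 0.69 = 2.90 / 0.69 = 4.2029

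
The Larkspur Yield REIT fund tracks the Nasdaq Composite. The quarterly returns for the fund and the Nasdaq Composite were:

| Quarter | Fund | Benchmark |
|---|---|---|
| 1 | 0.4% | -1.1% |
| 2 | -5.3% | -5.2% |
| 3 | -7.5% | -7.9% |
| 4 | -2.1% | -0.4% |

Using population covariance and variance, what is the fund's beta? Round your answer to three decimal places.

0.914

r̄p = -3.6250%,  r̄m = -3.6500%
Cov = Σ(rp − r̄p)(rm − r̄m) / 4 = 8.5713
Var(rm) = Σ(rm − r̄m)² / 4 = 9.3825
β = Cov / Var = 8.5713 / 9.3825 = 0.9135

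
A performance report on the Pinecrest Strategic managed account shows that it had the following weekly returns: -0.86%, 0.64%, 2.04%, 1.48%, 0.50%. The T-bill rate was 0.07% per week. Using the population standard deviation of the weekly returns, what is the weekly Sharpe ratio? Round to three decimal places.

0.700

Mean return r̄ = 3.800 / 5 = 0.7600%
Σ(r − r̄)² = 4.8632; population σ = √(4.8632/5) = 0.9862%
Sharpe = (r̄ − rf) / σ = (0.7600 − 0.07) / 0.9862 = 0.6900 / 0.9862 = 0.6997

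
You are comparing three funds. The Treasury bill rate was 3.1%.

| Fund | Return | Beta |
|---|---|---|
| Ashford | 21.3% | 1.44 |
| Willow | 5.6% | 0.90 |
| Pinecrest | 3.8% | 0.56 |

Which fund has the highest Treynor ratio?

Ashford: Treynor = (21.3% − 3.1%) / 1.44 = 12.639
Willow: Treynor = (5.6% − 3.1%) / 0.90 = 2.778
Pinecrest: Treynor = (3.8% − 3.1%) / 0.56 = 1.250
Highest: Ashford (12.639).

Ashford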